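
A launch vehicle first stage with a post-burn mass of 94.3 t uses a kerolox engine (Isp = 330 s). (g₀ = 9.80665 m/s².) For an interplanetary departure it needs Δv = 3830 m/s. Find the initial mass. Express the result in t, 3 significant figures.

initial mass ≈ 308 t

v_e = Isp · g₀ = 330 × 9.80665 = 3236.2 m/s.
Using Δv = v_e ln(m₀/m_f): m₀/m_f = exp(Δv / v_e) = exp(3830 / 3236.2) = exp(1.1835) = 3.2657.
m₀ = m_f × 3.2657 = 94.3 × 3.2657 = 307.956 t.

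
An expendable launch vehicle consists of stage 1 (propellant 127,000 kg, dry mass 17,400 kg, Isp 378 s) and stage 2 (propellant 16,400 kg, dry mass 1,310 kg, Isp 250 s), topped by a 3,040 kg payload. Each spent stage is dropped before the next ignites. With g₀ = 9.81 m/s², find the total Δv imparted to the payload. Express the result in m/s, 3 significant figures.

Δv ≈ 9270 m/s

Ignition mass of stage 1 = 127,000+17,400 + 16,400+1,310 + 3,040 = 165,150 kg.
Stage 1: m₀ = 165,150 kg, m_f = 165,150 − 127,000 = 38,150 kg; Δv = 378×9.81×ln(4.329) = 3708.2×1.4653 ≈ 5434 m/s.
Stage 2: m₀ = 20,750 kg, m_f = 20,750 − 16,400 = 4,350 kg; Δv = 250×9.81×ln(4.77) = 2452.5×1.5624 ≈ 3832 m/s.
Total Δv = 5434 + 3832 = 9266 m/s.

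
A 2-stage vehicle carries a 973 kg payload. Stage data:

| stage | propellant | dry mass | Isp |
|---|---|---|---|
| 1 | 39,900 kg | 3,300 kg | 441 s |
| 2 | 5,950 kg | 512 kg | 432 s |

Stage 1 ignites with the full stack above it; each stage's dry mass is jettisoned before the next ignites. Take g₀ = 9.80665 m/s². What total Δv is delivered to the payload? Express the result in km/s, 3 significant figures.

Δv ≈ 13.5 km/s

Ignition mass of stage 1 = 39,900+3,300 + 5,950+512 + 973 = 50,635 kg.
Stage 1: m₀ = 50,635 kg, m_f = 50,635 − 39,900 = 10,735 kg; Δv = 441×9.80665×ln(4.717) = 4324.7×1.5511 ≈ 6708 m/s.
Stage 2: m₀ = 7,435 kg, m_f = 7,435 − 5,950 = 1,485 kg; Δv = 432×9.80665×ln(5.007) = 4236.5×1.6108 ≈ 6824 m/s.
Total Δv = 6708 + 6824 = 13532 m/s.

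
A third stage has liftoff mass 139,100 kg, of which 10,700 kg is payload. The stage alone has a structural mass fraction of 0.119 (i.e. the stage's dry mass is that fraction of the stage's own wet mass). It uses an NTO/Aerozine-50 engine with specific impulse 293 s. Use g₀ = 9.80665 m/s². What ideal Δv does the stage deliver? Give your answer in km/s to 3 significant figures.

Δv ≈ 4.82 km/s

Stage wet mass = m₀ − payload = 139,100 − 10,700 = 128,400 kg.
Stage dry mass = ε × stage wet mass = 0.119 × 128,400 = 15,279.6 kg.
Burnout mass m_f = stage dry + payload = 15,279.6 + 10,700 = 25,979.6 kg.
v_e = Isp · g₀ = 293 × 9.80665 = 2873.3 m/s.
Rocket equation: Δv = v_e · ln(139,100/25,979.6) = 2873.3 × ln(5.354) = 2873.3 × 1.6779 ≈ 4821 m/s.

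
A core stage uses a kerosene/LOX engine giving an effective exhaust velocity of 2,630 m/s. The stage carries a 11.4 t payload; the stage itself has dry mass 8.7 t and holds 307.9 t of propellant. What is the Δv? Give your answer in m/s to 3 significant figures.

m₀ = payload + dry + propellant = 11.4 + 8.7 + 307.9 = 328 t.
m_f = payload + dry = 11.4 + 8.7 = 20.1 t.
Using Δv = v_e ln(m₀/m_f): Δv = v_e · ln(m₀/m_f) = 2630.0 × ln(16.32) = 2630.0 × 2.7923 ≈ 7343.7 m/s.

Δv ≈ 7340 m/s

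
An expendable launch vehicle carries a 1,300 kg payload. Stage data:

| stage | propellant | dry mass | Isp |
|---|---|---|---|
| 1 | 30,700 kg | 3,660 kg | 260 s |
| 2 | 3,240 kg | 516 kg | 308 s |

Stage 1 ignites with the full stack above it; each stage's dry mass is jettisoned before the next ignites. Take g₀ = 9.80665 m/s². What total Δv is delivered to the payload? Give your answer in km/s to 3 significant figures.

Ignition mass of stage 1 = 30,700+3,660 + 3,240+516 + 1,300 = 39,416 kg.
Stage 1: m₀ = 39,416 kg, m_f = 39,416 − 30,700 = 8,716 kg; Δv = 260×9.80665×ln(4.522) = 2549.7×1.5090 ≈ 3848 m/s.
Stage 2: m₀ = 5,056 kg, m_f = 5,056 − 3,240 = 1,816 kg; Δv = 308×9.80665×ln(2.784) = 3020.4×1.0239 ≈ 3093 m/s.
Total Δv = 3848 + 3093 = 6941 m/s.

Δv ≈ 6.94 km/s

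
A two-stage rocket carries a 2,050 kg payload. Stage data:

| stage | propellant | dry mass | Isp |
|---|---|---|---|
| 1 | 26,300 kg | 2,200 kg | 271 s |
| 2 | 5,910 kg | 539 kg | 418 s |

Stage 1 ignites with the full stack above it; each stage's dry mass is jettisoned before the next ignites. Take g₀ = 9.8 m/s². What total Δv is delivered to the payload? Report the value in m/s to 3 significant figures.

Δv ≈ 8160 m/s

Ignition mass of stage 1 = 26,300+2,200 + 5,910+539 + 2,050 = 36,999 kg.
Stage 1: m₀ = 36,999 kg, m_f = 36,999 − 26,300 = 10,699 kg; Δv = 271×9.8×ln(3.458) = 2655.8×1.2407 ≈ 3295 m/s.
Stage 2: m₀ = 8,499 kg, m_f = 8,499 − 5,910 = 2,589 kg; Δv = 418×9.8×ln(3.283) = 4096.4×1.1887 ≈ 4869 m/s.
Total Δv = 3295 + 4869 = 8164 m/s.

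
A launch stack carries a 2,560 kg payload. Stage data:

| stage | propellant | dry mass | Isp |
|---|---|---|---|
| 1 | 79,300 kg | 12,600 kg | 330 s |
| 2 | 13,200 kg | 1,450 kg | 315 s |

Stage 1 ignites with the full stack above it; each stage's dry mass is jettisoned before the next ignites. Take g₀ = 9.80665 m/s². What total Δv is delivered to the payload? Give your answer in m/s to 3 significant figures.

Δv ≈ 8700 m/s

Ignition mass of stage 1 = 79,300+12,600 + 13,200+1,450 + 2,560 = 109,110 kg.
Stage 1: m₀ = 109,110 kg, m_f = 109,110 − 79,300 = 29,810 kg; Δv = 330×9.80665×ln(3.66) = 3236.2×1.2975 ≈ 4199 m/s.
Stage 2: m₀ = 17,210 kg, m_f = 17,210 − 13,200 = 4,010 kg; Δv = 315×9.80665×ln(4.292) = 3089.1×1.4567 ≈ 4500 m/s.
Total Δv = 4199 + 4500 = 8699 m/s.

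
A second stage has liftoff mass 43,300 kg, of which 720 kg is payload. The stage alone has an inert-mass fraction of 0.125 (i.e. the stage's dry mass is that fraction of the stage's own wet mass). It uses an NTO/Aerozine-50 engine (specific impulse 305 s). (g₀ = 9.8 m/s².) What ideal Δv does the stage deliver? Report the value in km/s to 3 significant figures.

Stage wet mass = m₀ − payload = 43,300 − 720 = 42,580 kg.
Stage dry mass = ε × stage wet mass = 0.125 × 42,580 = 5,322.5 kg.
Burnout mass m_f = stage dry + payload = 5,322.5 + 720 = 6,042.5 kg.
v_e = Isp · g₀ = 305 × 9.8 = 2989.0 m/s.
Δv = v_e · ln(43,300/6,042.5) = 2989.0 × ln(7.166) = 2989.0 × 1.9693 ≈ 5886 m/s.

Δv ≈ 5.89 km/s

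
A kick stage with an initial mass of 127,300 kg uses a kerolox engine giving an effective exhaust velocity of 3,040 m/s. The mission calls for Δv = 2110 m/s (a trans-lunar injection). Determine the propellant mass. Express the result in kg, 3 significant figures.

propellant mass ≈ 63700 kg

By the Tsiolkovsky rocket equation, m₀/m_f = exp(Δv / v_e) = exp(2110 / 3040.0) = exp(0.6941) = 2.0019.
m_f = 127,300 / 2.0019 = 63,589.6 kg, so propellant = m₀ − m_f = 127,300 − 63,589.6 = 63,710.4 kg.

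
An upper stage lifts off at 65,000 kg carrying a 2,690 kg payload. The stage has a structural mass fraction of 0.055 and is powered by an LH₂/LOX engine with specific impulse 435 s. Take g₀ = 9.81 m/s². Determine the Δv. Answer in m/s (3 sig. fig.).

Δv ≈ 10100 m/s

Stage wet mass = m₀ − payload = 65,000 − 2,690 = 62,310 kg.
Stage dry mass = ε × stage wet mass = 0.055 × 62,310 = 3,427.05 kg.
Burnout mass m_f = stage dry + payload = 3,427.05 + 2,690 = 6,117.05 kg.
v_e = Isp · g₀ = 435 × 9.81 = 4267.4 m/s.
From the ideal rocket equation, Δv = v_e · ln(65,000/6,117.05) = 4267.4 × ln(10.63) = 4267.4 × 2.3633 ≈ 10085 m/s.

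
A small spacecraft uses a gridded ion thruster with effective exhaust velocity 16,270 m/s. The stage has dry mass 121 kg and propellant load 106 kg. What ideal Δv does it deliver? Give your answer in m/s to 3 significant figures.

m₀ = m_dry + m_prop = 121 + 106 = 227 kg.
Δv = v_e · ln(m₀/m_f) = 16270.0 × ln(1.876) = 16270.0 × 0.6292 ≈ 10236.4 m/s.

Δv ≈ 10200 m/s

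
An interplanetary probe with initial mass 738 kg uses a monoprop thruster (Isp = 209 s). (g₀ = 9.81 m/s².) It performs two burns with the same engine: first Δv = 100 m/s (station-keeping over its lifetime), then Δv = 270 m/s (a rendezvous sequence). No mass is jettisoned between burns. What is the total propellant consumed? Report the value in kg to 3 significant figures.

total propellant consumed ≈ 122 kg

v_e = Isp · g₀ = 209 × 9.81 = 2050.3 m/s.
After the first burn: m = 738 × exp(−100/2050.3) = 738 × 0.95240 = 702.871 kg.
After the second burn: m = 702.871 × exp(−270/2050.3) = 702.871 × 0.87661 = 616.144 kg.
Total propellant = m₀ − m_final = 738 − 616.144 = 121.856 kg.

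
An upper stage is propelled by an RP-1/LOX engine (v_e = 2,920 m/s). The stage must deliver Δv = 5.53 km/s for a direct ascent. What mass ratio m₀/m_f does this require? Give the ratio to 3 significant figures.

Rocket equation: m₀/m_f = exp(Δv / v_e) = exp(5530 / 2920.0) = exp(1.8938) = 6.6448.

mass ratio ≈ 6.64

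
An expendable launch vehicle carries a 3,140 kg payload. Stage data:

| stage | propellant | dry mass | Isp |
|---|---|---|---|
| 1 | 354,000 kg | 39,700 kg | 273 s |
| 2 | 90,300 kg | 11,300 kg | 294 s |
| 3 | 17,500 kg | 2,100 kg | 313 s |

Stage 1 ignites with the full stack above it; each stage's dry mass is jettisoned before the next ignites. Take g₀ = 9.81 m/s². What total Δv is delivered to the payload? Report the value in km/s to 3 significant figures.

Δv ≈ 11.3 km/s

Ignition mass of stage 1 = 354,000+39,700 + 90,300+11,300 + 17,500+2,100 + 3,140 = 518,040 kg.
Stage 1: m₀ = 518,040 kg, m_f = 518,040 − 354,000 = 164,040 kg; Δv = 273×9.81×ln(3.158) = 2678.1×1.1499 ≈ 3080 m/s.
Stage 2: m₀ = 124,340 kg, m_f = 124,340 − 90,300 = 34,040 kg; Δv = 294×9.81×ln(3.653) = 2884.1×1.2955 ≈ 3736 m/s.
Stage 3: m₀ = 22,740 kg, m_f = 22,740 − 17,500 = 5,240 kg; Δv = 313×9.81×ln(4.34) = 3070.5×1.4678 ≈ 4507 m/s.
Total Δv = 3080 + 3736 + 4507 = 11323 m/s.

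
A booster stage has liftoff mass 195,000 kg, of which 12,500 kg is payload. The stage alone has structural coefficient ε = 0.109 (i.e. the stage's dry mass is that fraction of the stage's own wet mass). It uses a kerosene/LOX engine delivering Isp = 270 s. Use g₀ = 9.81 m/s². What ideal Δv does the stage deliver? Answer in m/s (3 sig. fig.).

Stage wet mass = m₀ − payload = 195,000 − 12,500 = 182,500 kg.
Stage dry mass = ε × stage wet mass = 0.109 × 182,500 = 19,892.5 kg.
Burnout mass m_f = stage dry + payload = 19,892.5 + 12,500 = 32,392.5 kg.
v_e = Isp · g₀ = 270 × 9.81 = 2648.7 m/s.
Using Δv = v_e ln(m₀/m_f): Δv = v_e · ln(195,000/32,392.5) = 2648.7 × ln(6.02) = 2648.7 × 1.7951 ≈ 4755 m/s.

Δv ≈ 4750 m/s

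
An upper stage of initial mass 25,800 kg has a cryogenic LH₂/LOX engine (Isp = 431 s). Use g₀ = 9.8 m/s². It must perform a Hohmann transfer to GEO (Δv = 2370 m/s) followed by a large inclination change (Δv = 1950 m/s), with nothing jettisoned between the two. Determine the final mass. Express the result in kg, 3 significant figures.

final mass ≈ 9280 kg

v_e = Isp · g₀ = 431 × 9.8 = 4223.8 m/s.
After the first burn: m = 25800 × exp(−2370/4223.8) = 25800 × 0.57058 = 14,721 kg.
After the second burn: m = 14,721 × exp(−1950/4223.8) = 14,721 × 0.63023 = 9,277.62 kg.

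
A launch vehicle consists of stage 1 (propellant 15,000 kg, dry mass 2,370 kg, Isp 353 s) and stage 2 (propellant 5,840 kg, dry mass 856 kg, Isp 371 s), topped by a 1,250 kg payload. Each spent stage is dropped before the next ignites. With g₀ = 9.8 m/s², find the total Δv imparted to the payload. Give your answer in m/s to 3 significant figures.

Ignition mass of stage 1 = 15,000+2,370 + 5,840+856 + 1,250 = 25,316 kg.
Stage 1: m₀ = 25,316 kg, m_f = 25,316 − 15,000 = 10,316 kg; Δv = 353×9.8×ln(2.454) = 3459.4×0.8977 ≈ 3106 m/s.
Stage 2: m₀ = 7,946 kg, m_f = 7,946 − 5,840 = 2,106 kg; Δv = 371×9.8×ln(3.773) = 3635.8×1.3279 ≈ 4828 m/s.
Total Δv = 3106 + 4828 = 7934 m/s.

Δv ≈ 7930 m/s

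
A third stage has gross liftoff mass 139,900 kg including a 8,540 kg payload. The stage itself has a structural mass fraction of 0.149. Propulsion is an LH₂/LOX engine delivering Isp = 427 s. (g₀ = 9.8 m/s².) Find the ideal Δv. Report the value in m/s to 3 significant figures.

Δv ≈ 6720 m/s

Stage wet mass = m₀ − payload = 139,900 − 8,540 = 131,360 kg.
Stage dry mass = ε × stage wet mass = 0.149 × 131,360 = 19,572.6 kg.
Burnout mass m_f = stage dry + payload = 19,572.6 + 8,540 = 28,112.6 kg.
v_e = Isp · g₀ = 427 × 9.8 = 4184.6 m/s.
Δv = v_e · ln(139,900/28,112.6) = 4184.6 × ln(4.976) = 4184.6 × 1.6047 ≈ 6715 m/s.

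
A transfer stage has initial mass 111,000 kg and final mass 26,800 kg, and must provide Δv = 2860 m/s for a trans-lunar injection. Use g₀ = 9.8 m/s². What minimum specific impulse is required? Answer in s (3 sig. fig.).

Isp ≈ 205 s

ln(m₀/m_f) = ln(111000/26800) = ln(4.142) = 1.4211.
By the Tsiolkovsky rocket equation, v_e = Δv / ln(m₀/m_f) = 2860 / 1.4211 = 2012.5 m/s.
Isp = v_e / g₀ = 2012.5 / 9.8 = 205.4 s.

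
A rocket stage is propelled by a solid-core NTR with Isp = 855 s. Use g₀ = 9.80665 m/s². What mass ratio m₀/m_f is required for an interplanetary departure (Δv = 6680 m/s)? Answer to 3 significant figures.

v_e = Isp · g₀ = 855 × 9.80665 = 8384.7 m/s.
From the ideal rocket equation, m₀/m_f = exp(Δv / v_e) = exp(6680 / 8384.7) = exp(0.7967) = 2.2182.

mass ratio ≈ 2.22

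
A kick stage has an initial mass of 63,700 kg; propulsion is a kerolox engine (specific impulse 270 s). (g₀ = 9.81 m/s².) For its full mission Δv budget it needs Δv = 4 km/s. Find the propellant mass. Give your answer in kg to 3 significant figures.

propellant mass ≈ 49600 kg

v_e = Isp · g₀ = 270 × 9.81 = 2648.7 m/s.
From the ideal rocket equation, m₀/m_f = exp(Δv / v_e) = exp(4000 / 2648.7) = exp(1.5102) = 4.5275.
m_f = 63,700 / 4.5275 = 14,069.6 kg, so propellant = m₀ − m_f = 63,700 − 14,069.6 = 49,630.4 kg.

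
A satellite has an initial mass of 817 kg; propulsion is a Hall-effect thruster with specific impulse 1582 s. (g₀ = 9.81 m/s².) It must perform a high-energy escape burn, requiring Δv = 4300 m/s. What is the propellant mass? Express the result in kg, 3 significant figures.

v_e = Isp · g₀ = 1582 × 9.81 = 15519.4 m/s.
m₀/m_f = exp(Δv / v_e) = exp(4300 / 15519.4) = exp(0.2771) = 1.3193.
m_f = 817 / 1.3193 = 619.268 kg, so propellant = m₀ − m_f = 817 − 619.268 = 197.732 kg.

propellant mass ≈ 198 kg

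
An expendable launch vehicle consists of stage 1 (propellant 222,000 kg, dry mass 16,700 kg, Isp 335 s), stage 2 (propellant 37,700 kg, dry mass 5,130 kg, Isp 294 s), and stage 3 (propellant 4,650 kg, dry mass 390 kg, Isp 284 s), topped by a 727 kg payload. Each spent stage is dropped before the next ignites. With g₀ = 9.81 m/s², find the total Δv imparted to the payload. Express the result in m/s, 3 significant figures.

Ignition mass of stage 1 = 222,000+16,700 + 37,700+5,130 + 4,650+390 + 727 = 287,297 kg.
Stage 1: m₀ = 287,297 kg, m_f = 287,297 − 222,000 = 65,297 kg; Δv = 335×9.81×ln(4.4) = 3286.4×1.4816 ≈ 4869 m/s.
Stage 2: m₀ = 48,597 kg, m_f = 48,597 − 37,700 = 10,897 kg; Δv = 294×9.81×ln(4.46) = 2884.1×1.4951 ≈ 4312 m/s.
Stage 3: m₀ = 5,767 kg, m_f = 5,767 − 4,650 = 1,117 kg; Δv = 284×9.81×ln(5.163) = 2786.0×1.6415 ≈ 4573 m/s.
Total Δv = 4869 + 4312 + 4573 = 13754 m/s.

Δv ≈ 13800 m/s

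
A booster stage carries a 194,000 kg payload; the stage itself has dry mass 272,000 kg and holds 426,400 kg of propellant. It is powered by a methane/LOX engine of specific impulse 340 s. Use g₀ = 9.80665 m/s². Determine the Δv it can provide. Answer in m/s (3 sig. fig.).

v_e = Isp · g₀ = 340 × 9.80665 = 3334.3 m/s.
m₀ = payload + dry + propellant = 194,000 + 272,000 + 426,400 = 892,400 kg.
m_f = payload + dry = 194,000 + 272,000 = 466,000 kg.
Δv = v_e · ln(m₀/m_f) = 3334.3 × ln(1.915) = 3334.3 × 0.6497 ≈ 2166.4 m/s.

Δv ≈ 2170 m/s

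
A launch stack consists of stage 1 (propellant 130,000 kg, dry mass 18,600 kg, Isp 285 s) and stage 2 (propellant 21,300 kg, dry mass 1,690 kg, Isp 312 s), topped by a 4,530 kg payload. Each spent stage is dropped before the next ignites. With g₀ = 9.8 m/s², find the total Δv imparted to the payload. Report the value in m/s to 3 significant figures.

Δv ≈ 8290 m/s

Ignition mass of stage 1 = 130,000+18,600 + 21,300+1,690 + 4,530 = 176,120 kg.
Stage 1: m₀ = 176,120 kg, m_f = 176,120 − 130,000 = 46,120 kg; Δv = 285×9.8×ln(3.819) = 2793.0×1.3399 ≈ 3742 m/s.
Stage 2: m₀ = 27,520 kg, m_f = 27,520 − 21,300 = 6,220 kg; Δv = 312×9.8×ln(4.424) = 3057.6×1.4871 ≈ 4547 m/s.
Total Δv = 3742 + 4547 = 8289 m/s.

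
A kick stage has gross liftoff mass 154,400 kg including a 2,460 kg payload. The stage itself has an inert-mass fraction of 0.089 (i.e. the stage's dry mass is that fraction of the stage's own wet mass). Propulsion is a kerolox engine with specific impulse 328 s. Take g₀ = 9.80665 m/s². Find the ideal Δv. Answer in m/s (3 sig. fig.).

Δv ≈ 7300 m/s

Stage wet mass = m₀ − payload = 154,400 − 2,460 = 151,940 kg.
Stage dry mass = ε × stage wet mass = 0.089 × 151,940 = 13,522.7 kg.
Burnout mass m_f = stage dry + payload = 13,522.7 + 2,460 = 15,982.7 kg.
v_e = Isp · g₀ = 328 × 9.80665 = 3216.6 m/s.
By the Tsiolkovsky rocket equation, Δv = v_e · ln(154,400/15,982.7) = 3216.6 × ln(9.66) = 3216.6 × 2.2680 ≈ 7295 m/s.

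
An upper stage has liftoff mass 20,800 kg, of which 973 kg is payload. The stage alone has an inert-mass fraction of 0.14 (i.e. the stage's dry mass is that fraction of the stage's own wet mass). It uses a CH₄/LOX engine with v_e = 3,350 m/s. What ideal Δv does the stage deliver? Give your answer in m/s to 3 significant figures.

Stage wet mass = m₀ − payload = 20,800 − 973 = 19,827 kg.
Stage dry mass = ε × stage wet mass = 0.14 × 19,827 = 2,775.78 kg.
Burnout mass m_f = stage dry + payload = 2,775.78 + 973 = 3,748.78 kg.
Δv = v_e · ln(20,800/3,748.78) = 3350.0 × ln(5.548) = 3350.0 × 1.7135 ≈ 5740 m/s.

Δv ≈ 5740 m/s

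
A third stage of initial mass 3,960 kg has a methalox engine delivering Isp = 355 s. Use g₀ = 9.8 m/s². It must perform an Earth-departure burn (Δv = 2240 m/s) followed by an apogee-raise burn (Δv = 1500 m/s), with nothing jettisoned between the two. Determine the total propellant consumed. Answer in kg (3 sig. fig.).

v_e = Isp · g₀ = 355 × 9.8 = 3479.0 m/s.
After the first burn: m = 3960 × exp(−2240/3479.0) = 3960 × 0.52526 = 2,080.03 kg.
After the second burn: m = 2,080.03 × exp(−1500/3479.0) = 2,080.03 × 0.64976 = 1,351.52 kg.
Total propellant = m₀ − m_final = 3960 − 1,351.52 = 2,608.48 kg.

total propellant consumed ≈ 2610 kg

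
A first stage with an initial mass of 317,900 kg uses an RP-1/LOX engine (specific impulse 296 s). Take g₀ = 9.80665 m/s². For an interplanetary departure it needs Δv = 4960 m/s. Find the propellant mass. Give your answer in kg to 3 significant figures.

v_e = Isp · g₀ = 296 × 9.80665 = 2902.8 m/s.
From the ideal rocket equation, m₀/m_f = exp(Δv / v_e) = exp(4960 / 2902.8) = exp(1.7087) = 5.5219.
m_f = 317,900 / 5.5219 = 57,570.8 kg, so propellant = m₀ − m_f = 317,900 − 57,570.8 = 260,329.2 kg.

propellant mass ≈ 260000 kg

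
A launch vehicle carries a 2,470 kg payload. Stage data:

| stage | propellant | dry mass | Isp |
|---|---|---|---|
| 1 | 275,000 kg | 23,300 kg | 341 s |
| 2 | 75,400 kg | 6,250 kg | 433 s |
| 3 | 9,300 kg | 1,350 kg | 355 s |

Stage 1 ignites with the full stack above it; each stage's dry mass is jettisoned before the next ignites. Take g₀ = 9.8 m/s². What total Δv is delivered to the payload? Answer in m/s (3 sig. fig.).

Ignition mass of stage 1 = 275,000+23,300 + 75,400+6,250 + 9,300+1,350 + 2,470 = 393,070 kg.
Stage 1: m₀ = 393,070 kg, m_f = 393,070 − 275,000 = 118,070 kg; Δv = 341×9.8×ln(3.329) = 3341.8×1.2027 ≈ 4019 m/s.
Stage 2: m₀ = 94,770 kg, m_f = 94,770 − 75,400 = 19,370 kg; Δv = 433×9.8×ln(4.893) = 4243.4×1.5877 ≈ 6737 m/s.
Stage 3: m₀ = 13,120 kg, m_f = 13,120 − 9,300 = 3,820 kg; Δv = 355×9.8×ln(3.435) = 3479.0×1.2339 ≈ 4293 m/s.
Total Δv = 4019 + 6737 + 4293 = 15049 m/s.

Δv ≈ 15000 m/s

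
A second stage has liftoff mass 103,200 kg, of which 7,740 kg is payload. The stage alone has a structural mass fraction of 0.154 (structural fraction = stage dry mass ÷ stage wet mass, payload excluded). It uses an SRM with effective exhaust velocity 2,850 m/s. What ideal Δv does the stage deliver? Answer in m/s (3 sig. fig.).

Stage wet mass = m₀ − payload = 103,200 − 7,740 = 95,460 kg.
Stage dry mass = ε × stage wet mass = 0.154 × 95,460 = 14,700.8 kg.
Burnout mass m_f = stage dry + payload = 14,700.8 + 7,740 = 22,440.8 kg.
Using Δv = v_e ln(m₀/m_f): Δv = v_e · ln(103,200/22,440.8) = 2850.0 × ln(4.599) = 2850.0 × 1.5258 ≈ 4348 m/s.

Δv ≈ 4350 m/s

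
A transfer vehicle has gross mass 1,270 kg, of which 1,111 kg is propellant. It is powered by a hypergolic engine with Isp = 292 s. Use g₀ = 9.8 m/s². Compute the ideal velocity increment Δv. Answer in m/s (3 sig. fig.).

v_e = Isp · g₀ = 292 × 9.8 = 2861.6 m/s.
m_f = m₀ − m_prop = 1,270 − 1,111 = 159 kg.
Using Δv = v_e ln(m₀/m_f): Δv = v_e · ln(m₀/m_f) = 2861.6 × ln(7.987) = 2861.6 × 2.0779 ≈ 5946.0 m/s.

Δv ≈ 5950 m/s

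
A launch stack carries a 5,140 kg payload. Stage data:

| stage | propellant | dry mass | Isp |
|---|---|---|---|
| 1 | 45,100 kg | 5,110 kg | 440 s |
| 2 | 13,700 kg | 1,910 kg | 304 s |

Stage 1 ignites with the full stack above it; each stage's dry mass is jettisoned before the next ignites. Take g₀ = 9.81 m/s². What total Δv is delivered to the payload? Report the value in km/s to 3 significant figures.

Δv ≈ 7.58 km/s

Ignition mass of stage 1 = 45,100+5,110 + 13,700+1,910 + 5,140 = 70,960 kg.
Stage 1: m₀ = 70,960 kg, m_f = 70,960 − 45,100 = 25,860 kg; Δv = 440×9.81×ln(2.744) = 4316.4×1.0094 ≈ 4357 m/s.
Stage 2: m₀ = 20,750 kg, m_f = 20,750 − 13,700 = 7,050 kg; Δv = 304×9.81×ln(2.943) = 2982.2×1.0795 ≈ 3219 m/s.
Total Δv = 4357 + 3219 = 7576 m/s.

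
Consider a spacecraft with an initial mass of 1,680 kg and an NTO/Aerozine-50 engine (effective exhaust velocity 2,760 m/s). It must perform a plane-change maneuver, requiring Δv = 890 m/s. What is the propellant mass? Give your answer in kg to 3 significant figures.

m₀/m_f = exp(Δv / v_e) = exp(890 / 2760.0) = exp(0.3225) = 1.3805.
m_f = 1,680 / 1.3805 = 1,216.95 kg, so propellant = m₀ − m_f = 1,680 − 1,216.95 = 463.05 kg.

propellant mass ≈ 463 kg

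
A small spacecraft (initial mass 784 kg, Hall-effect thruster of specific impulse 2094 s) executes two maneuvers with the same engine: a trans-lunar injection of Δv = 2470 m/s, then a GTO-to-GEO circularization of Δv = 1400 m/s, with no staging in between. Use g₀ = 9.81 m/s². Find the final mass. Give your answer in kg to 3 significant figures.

v_e = Isp · g₀ = 2094 × 9.81 = 20542.1 m/s.
After the first burn: m = 784 × exp(−2470/20542.1) = 784 × 0.88671 = 695.181 kg.
After the second burn: m = 695.181 × exp(−1400/20542.1) = 695.181 × 0.93412 = 649.382 kg.

final mass ≈ 649 kg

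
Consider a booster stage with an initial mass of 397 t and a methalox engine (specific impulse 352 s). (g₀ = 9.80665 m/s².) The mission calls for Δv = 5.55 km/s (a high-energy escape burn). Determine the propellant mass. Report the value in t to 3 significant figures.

propellant mass ≈ 317 t

v_e = Isp · g₀ = 352 × 9.80665 = 3451.9 m/s.
Rocket equation: m₀/m_f = exp(Δv / v_e) = exp(5550 / 3451.9) = exp(1.6078) = 4.9918.
m_f = 397 / 4.9918 = 79.5304 t, so propellant = m₀ − m_f = 397 − 79.5304 = 317.4696 t.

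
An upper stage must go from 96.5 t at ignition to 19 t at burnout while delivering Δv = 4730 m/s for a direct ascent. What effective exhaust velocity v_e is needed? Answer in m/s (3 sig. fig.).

v_e ≈ 2910 m/s

ln(m₀/m_f) = ln(96500/19000) = ln(5.079) = 1.6251.
From the ideal rocket equation, v_e = Δv / ln(m₀/m_f) = 4730 / 1.6251 = 2910.6 m/s.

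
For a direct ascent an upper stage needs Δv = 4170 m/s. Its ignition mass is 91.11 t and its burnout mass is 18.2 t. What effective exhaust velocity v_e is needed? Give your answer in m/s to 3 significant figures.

ln(m₀/m_f) = ln(91110/18200) = ln(5.006) = 1.6106.
v_e = Δv / ln(m₀/m_f) = 4170 / 1.6106 = 2589.0 m/s.

v_e ≈ 2590 m/s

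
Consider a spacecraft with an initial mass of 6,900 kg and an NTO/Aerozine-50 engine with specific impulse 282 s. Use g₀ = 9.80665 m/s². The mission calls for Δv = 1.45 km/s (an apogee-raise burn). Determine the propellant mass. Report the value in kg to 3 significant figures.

v_e = Isp · g₀ = 282 × 9.80665 = 2765.5 m/s.
Rocket equation: m₀/m_f = exp(Δv / v_e) = exp(1450 / 2765.5) = exp(0.5243) = 1.6893.
m_f = 6,900 / 1.6893 = 4,084.53 kg, so propellant = m₀ − m_f = 6,900 − 4,084.53 = 2,815.47 kg.

propellant mass ≈ 2820 kg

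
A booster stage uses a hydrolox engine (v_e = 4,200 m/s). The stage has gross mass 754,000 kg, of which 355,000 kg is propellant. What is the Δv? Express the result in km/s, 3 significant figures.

Δv ≈ 2.67 km/s

m_f = m₀ − m_prop = 754,000 − 355,000 = 399,000 kg.
Δv = v_e · ln(m₀/m_f) = 4200.0 × ln(1.89) = 4200.0 × 0.6364 ≈ 2673.0 m/s.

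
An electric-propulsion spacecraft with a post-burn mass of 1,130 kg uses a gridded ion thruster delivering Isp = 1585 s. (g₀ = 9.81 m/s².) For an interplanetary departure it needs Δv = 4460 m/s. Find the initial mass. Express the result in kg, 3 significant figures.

initial mass ≈ 1510 kg

v_e = Isp · g₀ = 1585 × 9.81 = 15548.9 m/s.
From the ideal rocket equation, m₀/m_f = exp(Δv / v_e) = exp(4460 / 15548.9) = exp(0.2868) = 1.3322.
m₀ = m_f × 1.3322 = 1,130 × 1.3322 = 1,505.39 kg.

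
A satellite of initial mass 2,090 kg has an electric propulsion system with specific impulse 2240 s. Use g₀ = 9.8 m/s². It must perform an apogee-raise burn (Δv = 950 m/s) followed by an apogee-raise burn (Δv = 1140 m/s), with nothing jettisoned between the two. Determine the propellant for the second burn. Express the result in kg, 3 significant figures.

propellant for the second burn ≈ 101 kg

v_e = Isp · g₀ = 2240 × 9.8 = 21952.0 m/s.
After the first burn: m = 2090 × exp(−950/21952.0) = 2090 × 0.95765 = 2,001.49 kg.
After the second burn: m = 2,001.49 × exp(−1140/21952.0) = 2,001.49 × 0.94939 = 1,900.19 kg.
Second-burn propellant = 2,001.49 − 1,900.19 = 101.3 kg.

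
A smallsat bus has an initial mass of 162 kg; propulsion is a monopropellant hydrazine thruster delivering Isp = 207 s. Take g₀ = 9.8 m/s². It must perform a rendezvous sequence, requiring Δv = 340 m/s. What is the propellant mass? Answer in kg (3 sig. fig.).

propellant mass ≈ 25.0 kg

v_e = Isp · g₀ = 207 × 9.8 = 2028.6 m/s.
m₀/m_f = exp(Δv / v_e) = exp(340 / 2028.6) = exp(0.1676) = 1.1825.
m_f = 162 / 1.1825 = 136.998 kg, so propellant = m₀ − m_f = 162 − 136.998 = 25.002 kg.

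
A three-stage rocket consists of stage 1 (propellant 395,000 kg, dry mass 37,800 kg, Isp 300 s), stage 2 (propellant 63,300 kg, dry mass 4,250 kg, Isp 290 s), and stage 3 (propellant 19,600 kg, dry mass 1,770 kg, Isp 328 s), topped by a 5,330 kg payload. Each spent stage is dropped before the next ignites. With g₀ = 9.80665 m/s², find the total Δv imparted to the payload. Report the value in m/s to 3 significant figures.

Δv ≈ 11500 m/s

Ignition mass of stage 1 = 395,000+37,800 + 63,300+4,250 + 19,600+1,770 + 5,330 = 527,050 kg.
Stage 1: m₀ = 527,050 kg, m_f = 527,050 − 395,000 = 132,050 kg; Δv = 300×9.80665×ln(3.991) = 2942.0×1.3841 ≈ 4072 m/s.
Stage 2: m₀ = 94,250 kg, m_f = 94,250 − 63,300 = 30,950 kg; Δv = 290×9.80665×ln(3.045) = 2843.9×1.1136 ≈ 3167 m/s.
Stage 3: m₀ = 26,700 kg, m_f = 26,700 − 19,600 = 7,100 kg; Δv = 328×9.80665×ln(3.761) = 3216.6×1.3246 ≈ 4261 m/s.
Total Δv = 4072 + 3167 + 4261 = 11500 m/s.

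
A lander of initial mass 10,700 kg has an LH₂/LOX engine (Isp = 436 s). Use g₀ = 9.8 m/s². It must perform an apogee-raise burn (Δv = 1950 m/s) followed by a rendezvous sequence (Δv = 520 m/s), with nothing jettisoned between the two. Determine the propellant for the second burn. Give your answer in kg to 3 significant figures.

v_e = Isp · g₀ = 436 × 9.8 = 4272.8 m/s.
After the first burn: m = 10700 × exp(−1950/4272.8) = 10700 × 0.63358 = 6,779.31 kg.
After the second burn: m = 6,779.31 × exp(−520/4272.8) = 6,779.31 × 0.88541 = 6,002.47 kg.
Second-burn propellant = 6,779.31 − 6,002.47 = 776.84 kg.

propellant for the second burn ≈ 777 kg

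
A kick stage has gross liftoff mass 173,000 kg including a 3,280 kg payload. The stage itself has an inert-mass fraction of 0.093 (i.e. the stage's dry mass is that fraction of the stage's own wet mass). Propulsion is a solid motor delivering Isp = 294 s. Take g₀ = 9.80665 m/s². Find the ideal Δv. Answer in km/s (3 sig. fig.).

Δv ≈ 6.36 km/s

Stage wet mass = m₀ − payload = 173,000 − 3,280 = 169,720 kg.
Stage dry mass = ε × stage wet mass = 0.093 × 169,720 = 15,784 kg.
Burnout mass m_f = stage dry + payload = 15,784 + 3,280 = 19,064 kg.
v_e = Isp · g₀ = 294 × 9.80665 = 2883.2 m/s.
By the Tsiolkovsky rocket equation, Δv = v_e · ln(173,000/19,064) = 2883.2 × ln(9.075) = 2883.2 × 2.2055 ≈ 6359 m/s.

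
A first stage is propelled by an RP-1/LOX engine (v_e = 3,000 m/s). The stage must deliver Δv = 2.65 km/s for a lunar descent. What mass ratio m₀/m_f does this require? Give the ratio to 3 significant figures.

mass ratio ≈ 2.42

m₀/m_f = exp(Δv / v_e) = exp(2650 / 3000.0) = exp(0.8833) = 2.4189.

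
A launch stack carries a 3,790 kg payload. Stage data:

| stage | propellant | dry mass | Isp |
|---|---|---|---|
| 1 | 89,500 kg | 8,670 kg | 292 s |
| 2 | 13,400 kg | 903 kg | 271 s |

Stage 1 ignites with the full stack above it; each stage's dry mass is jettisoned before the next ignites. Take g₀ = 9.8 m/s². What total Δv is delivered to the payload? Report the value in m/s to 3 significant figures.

Δv ≈ 7790 m/s

Ignition mass of stage 1 = 89,500+8,670 + 13,400+903 + 3,790 = 116,263 kg.
Stage 1: m₀ = 116,263 kg, m_f = 116,263 − 89,500 = 26,763 kg; Δv = 292×9.8×ln(4.344) = 2861.6×1.4688 ≈ 4203 m/s.
Stage 2: m₀ = 18,093 kg, m_f = 18,093 − 13,400 = 4,693 kg; Δv = 271×9.8×ln(3.855) = 2655.8×1.3495 ≈ 3584 m/s.
Total Δv = 4203 + 3584 = 7787 m/s.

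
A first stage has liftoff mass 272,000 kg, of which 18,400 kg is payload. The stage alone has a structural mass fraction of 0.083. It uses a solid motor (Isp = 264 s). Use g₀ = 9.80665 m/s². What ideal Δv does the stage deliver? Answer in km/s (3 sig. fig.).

Stage wet mass = m₀ − payload = 272,000 − 18,400 = 253,600 kg.
Stage dry mass = ε × stage wet mass = 0.083 × 253,600 = 21,048.8 kg.
Burnout mass m_f = stage dry + payload = 21,048.8 + 18,400 = 39,448.8 kg.
v_e = Isp · g₀ = 264 × 9.80665 = 2589.0 m/s.
Using Δv = v_e ln(m₀/m_f): Δv = v_e · ln(272,000/39,448.8) = 2589.0 × ln(6.895) = 2589.0 × 1.9308 ≈ 4999 m/s.

Δv ≈ 5.00 km/s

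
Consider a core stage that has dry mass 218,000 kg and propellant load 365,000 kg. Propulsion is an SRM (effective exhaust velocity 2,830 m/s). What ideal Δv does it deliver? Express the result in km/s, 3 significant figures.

m₀ = m_dry + m_prop = 218,000 + 365,000 = 583,000 kg.
Rocket equation: Δv = v_e · ln(m₀/m_f) = 2830.0 × ln(2.674) = 2830.0 × 0.9837 ≈ 2783.8 m/s.

Δv ≈ 2.78 km/s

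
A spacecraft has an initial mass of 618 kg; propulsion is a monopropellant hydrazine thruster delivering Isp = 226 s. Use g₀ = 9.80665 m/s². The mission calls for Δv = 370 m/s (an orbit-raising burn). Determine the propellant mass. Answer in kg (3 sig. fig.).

propellant mass ≈ 95.0 kg

v_e = Isp · g₀ = 226 × 9.80665 = 2216.3 m/s.
m₀/m_f = exp(Δv / v_e) = exp(370 / 2216.3) = exp(0.1669) = 1.1817.
m_f = 618 / 1.1817 = 522.975 kg, so propellant = m₀ − m_f = 618 − 522.975 = 95.025 kg.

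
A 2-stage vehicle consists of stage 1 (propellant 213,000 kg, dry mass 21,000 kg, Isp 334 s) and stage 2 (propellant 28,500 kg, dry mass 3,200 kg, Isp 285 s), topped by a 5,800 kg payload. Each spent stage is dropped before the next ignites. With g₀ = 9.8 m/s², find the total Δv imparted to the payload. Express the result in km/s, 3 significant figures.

Δv ≈ 9.01 km/s

Ignition mass of stage 1 = 213,000+21,000 + 28,500+3,200 + 5,800 = 271,500 kg.
Stage 1: m₀ = 271,500 kg, m_f = 271,500 − 213,000 = 58,500 kg; Δv = 334×9.8×ln(4.641) = 3273.2×1.5349 ≈ 5024 m/s.
Stage 2: m₀ = 37,500 kg, m_f = 37,500 − 28,500 = 9,000 kg; Δv = 285×9.8×ln(4.167) = 2793.0×1.4271 ≈ 3986 m/s.
Total Δv = 5024 + 3986 = 9010 m/s.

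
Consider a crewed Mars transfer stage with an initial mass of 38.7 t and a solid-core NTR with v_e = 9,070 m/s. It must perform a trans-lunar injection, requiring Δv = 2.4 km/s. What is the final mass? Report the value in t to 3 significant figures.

final mass ≈ 29.7 t

Rocket equation: m₀/m_f = exp(Δv / v_e) = exp(2400 / 9070.0) = exp(0.2646) = 1.3029.
m_f = m₀ / 1.3029 = 38.7 / 1.3029 = 29.703 t.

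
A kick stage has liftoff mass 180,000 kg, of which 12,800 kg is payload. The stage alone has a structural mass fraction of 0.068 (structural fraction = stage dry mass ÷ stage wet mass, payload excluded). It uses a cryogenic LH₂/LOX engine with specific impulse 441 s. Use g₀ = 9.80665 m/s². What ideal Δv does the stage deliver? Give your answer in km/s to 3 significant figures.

Δv ≈ 8.68 km/s

Stage wet mass = m₀ − payload = 180,000 − 12,800 = 167,200 kg.
Stage dry mass = ε × stage wet mass = 0.068 × 167,200 = 11,369.6 kg.
Burnout mass m_f = stage dry + payload = 11,369.6 + 12,800 = 24,169.6 kg.
v_e = Isp · g₀ = 441 × 9.80665 = 4324.7 m/s.
Δv = v_e · ln(180,000/24,169.6) = 4324.7 × ln(7.447) = 4324.7 × 2.0079 ≈ 8683 m/s.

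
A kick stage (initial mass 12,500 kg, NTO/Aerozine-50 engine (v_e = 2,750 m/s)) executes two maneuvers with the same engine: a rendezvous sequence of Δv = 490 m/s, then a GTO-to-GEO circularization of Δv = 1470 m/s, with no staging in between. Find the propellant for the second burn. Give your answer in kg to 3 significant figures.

After the first burn: m = 12500 × exp(−490/2750.0) = 12500 × 0.83679 = 10,459.9 kg.
After the second burn: m = 10,459.9 × exp(−1470/2750.0) = 10,459.9 × 0.58594 = 6,128.87 kg.
Second-burn propellant = 10,459.9 − 6,128.87 = 4,331.03 kg.

propellant for the second burn ≈ 4330 kg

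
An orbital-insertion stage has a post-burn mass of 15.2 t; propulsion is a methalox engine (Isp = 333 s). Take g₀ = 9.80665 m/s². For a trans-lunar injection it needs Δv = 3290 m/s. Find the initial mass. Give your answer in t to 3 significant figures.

initial mass ≈ 41.6 t

v_e = Isp · g₀ = 333 × 9.80665 = 3265.6 m/s.
Rocket equation: m₀/m_f = exp(Δv / v_e) = exp(3290 / 3265.6) = exp(1.0075) = 2.7387.
m₀ = m_f × 2.7387 = 15.2 × 2.7387 = 41.6282 t.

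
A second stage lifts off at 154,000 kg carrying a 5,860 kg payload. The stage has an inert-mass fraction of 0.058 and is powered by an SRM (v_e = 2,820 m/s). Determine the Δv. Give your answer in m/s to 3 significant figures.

Δv ≈ 6670 m/s

Stage wet mass = m₀ − payload = 154,000 − 5,860 = 148,140 kg.
Stage dry mass = ε × stage wet mass = 0.058 × 148,140 = 8,592.12 kg.
Burnout mass m_f = stage dry + payload = 8,592.12 + 5,860 = 14,452.12 kg.
Δv = v_e · ln(154,000/14,452.12) = 2820.0 × ln(10.66) = 2820.0 × 2.3661 ≈ 6672 m/s.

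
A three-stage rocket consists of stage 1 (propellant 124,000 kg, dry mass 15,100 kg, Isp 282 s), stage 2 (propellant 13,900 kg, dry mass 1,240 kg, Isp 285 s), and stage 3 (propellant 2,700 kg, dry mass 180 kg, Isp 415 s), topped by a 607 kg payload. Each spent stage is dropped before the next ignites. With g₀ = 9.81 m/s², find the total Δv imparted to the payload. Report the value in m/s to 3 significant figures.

Ignition mass of stage 1 = 124,000+15,100 + 13,900+1,240 + 2,700+180 + 607 = 157,727 kg.
Stage 1: m₀ = 157,727 kg, m_f = 157,727 − 124,000 = 33,727 kg; Δv = 282×9.81×ln(4.677) = 2766.4×1.5426 ≈ 4267 m/s.
Stage 2: m₀ = 18,627 kg, m_f = 18,627 − 13,900 = 4,727 kg; Δv = 285×9.81×ln(3.941) = 2795.9×1.3713 ≈ 3834 m/s.
Stage 3: m₀ = 3,487 kg, m_f = 3,487 − 2,700 = 787 kg; Δv = 415×9.81×ln(4.431) = 4071.2×1.4886 ≈ 6060 m/s.
Total Δv = 4267 + 3834 + 6060 = 14161 m/s.

Δv ≈ 14200 m/s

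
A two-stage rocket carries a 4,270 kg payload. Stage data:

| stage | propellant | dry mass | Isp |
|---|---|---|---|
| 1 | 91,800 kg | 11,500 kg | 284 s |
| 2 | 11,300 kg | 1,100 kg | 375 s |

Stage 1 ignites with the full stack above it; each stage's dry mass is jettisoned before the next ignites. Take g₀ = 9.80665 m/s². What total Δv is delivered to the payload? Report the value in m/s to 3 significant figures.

Ignition mass of stage 1 = 91,800+11,500 + 11,300+1,100 + 4,270 = 119,970 kg.
Stage 1: m₀ = 119,970 kg, m_f = 119,970 − 91,800 = 28,170 kg; Δv = 284×9.80665×ln(4.259) = 2785.1×1.4490 ≈ 4036 m/s.
Stage 2: m₀ = 16,670 kg, m_f = 16,670 − 11,300 = 5,370 kg; Δv = 375×9.80665×ln(3.104) = 3677.5×1.1328 ≈ 4166 m/s.
Total Δv = 4036 + 4166 = 8202 m/s.

Δv ≈ 8200 m/s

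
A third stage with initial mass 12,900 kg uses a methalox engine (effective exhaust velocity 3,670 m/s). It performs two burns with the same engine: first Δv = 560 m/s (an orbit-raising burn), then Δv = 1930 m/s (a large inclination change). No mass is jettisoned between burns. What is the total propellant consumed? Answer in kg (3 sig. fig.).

After the first burn: m = 12900 × exp(−560/3670.0) = 12900 × 0.85848 = 11,074.4 kg.
After the second burn: m = 11,074.4 × exp(−1930/3670.0) = 11,074.4 × 0.59103 = 6,545.3 kg.
Total propellant = m₀ − m_final = 12900 − 6,545.3 = 6,354.7 kg.

total propellant consumed ≈ 6350 kg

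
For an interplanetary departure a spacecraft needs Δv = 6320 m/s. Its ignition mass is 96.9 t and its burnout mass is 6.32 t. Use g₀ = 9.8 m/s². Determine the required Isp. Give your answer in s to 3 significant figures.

Isp ≈ 236 s

ln(m₀/m_f) = ln(96900/6320) = ln(15.33) = 2.7300.
Using Δv = v_e ln(m₀/m_f): v_e = Δv / ln(m₀/m_f) = 6320 / 2.7300 = 2315.1 m/s.
Isp = v_e / g₀ = 2315.1 / 9.8 = 236.2 s.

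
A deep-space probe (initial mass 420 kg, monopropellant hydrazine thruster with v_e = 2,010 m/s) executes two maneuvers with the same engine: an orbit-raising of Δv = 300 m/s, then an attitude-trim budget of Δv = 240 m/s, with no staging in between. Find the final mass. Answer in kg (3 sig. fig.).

final mass ≈ 321 kg

After the first burn: m = 420 × exp(−300/2010.0) = 420 × 0.86135 = 361.767 kg.
After the second burn: m = 361.767 × exp(−240/2010.0) = 361.767 × 0.88745 = 321.05 kg.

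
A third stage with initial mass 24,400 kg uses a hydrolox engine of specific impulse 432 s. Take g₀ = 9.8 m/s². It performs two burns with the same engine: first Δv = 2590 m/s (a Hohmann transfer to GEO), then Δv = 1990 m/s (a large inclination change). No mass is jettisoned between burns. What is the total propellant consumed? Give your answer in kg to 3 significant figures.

total propellant consumed ≈ 16100 kg

v_e = Isp · g₀ = 432 × 9.8 = 4233.6 m/s.
After the first burn: m = 24400 × exp(−2590/4233.6) = 24400 × 0.54239 = 13,234.3 kg.
After the second burn: m = 13,234.3 × exp(−1990/4233.6) = 13,234.3 × 0.62497 = 8,271.04 kg.
Total propellant = m₀ − m_final = 24400 − 8,271.04 = 16,128.96 kg.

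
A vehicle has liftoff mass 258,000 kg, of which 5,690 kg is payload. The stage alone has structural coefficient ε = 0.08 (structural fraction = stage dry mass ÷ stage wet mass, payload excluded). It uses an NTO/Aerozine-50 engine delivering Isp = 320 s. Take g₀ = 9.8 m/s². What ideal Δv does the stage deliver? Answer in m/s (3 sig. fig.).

Stage wet mass = m₀ − payload = 258,000 − 5,690 = 252,310 kg.
Stage dry mass = ε × stage wet mass = 0.08 × 252,310 = 20,184.8 kg.
Burnout mass m_f = stage dry + payload = 20,184.8 + 5,690 = 25,874.8 kg.
v_e = Isp · g₀ = 320 × 9.8 = 3136.0 m/s.
From the ideal rocket equation, Δv = v_e · ln(258,000/25,874.8) = 3136.0 × ln(9.971) = 3136.0 × 2.2997 ≈ 7212 m/s.

Δv ≈ 7210 m/s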